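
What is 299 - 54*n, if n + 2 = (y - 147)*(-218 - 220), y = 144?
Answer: -70549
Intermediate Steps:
n = 1312 (n = -2 + (144 - 147)*(-218 - 220) = -2 - 3*(-438) = -2 + 1314 = 1312)
299 - 54*n = 299 - 54*1312 = 299 - 70848 = -70549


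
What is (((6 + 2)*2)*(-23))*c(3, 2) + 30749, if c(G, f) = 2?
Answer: 30013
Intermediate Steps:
(((6 + 2)*2)*(-23))*c(3, 2) + 30749 = (((6 + 2)*2)*(-23))*2 + 30749 = ((8*2)*(-23))*2 + 30749 = (16*(-23))*2 + 30749 = -368*2 + 30749 = -736 + 30749 = 30013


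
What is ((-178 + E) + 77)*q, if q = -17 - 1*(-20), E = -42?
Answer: -429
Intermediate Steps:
q = 3 (q = -17 + 20 = 3)
((-178 + E) + 77)*q = ((-178 - 42) + 77)*3 = (-220 + 77)*3 = -143*3 = -429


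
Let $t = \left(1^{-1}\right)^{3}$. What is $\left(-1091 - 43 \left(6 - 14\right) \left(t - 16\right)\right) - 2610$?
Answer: $-8861$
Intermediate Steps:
$t = 1$ ($t = 1^{3} = 1$)
$\left(-1091 - 43 \left(6 - 14\right) \left(t - 16\right)\right) - 2610 = \left(-1091 - 43 \left(6 - 14\right) \left(1 - 16\right)\right) - 2610 = \left(-1091 - 43 \left(\left(-8\right) \left(-15\right)\right)\right) - 2610 = \left(-1091 - 5160\right) - 2610 = -6251 - 2610 = -8861$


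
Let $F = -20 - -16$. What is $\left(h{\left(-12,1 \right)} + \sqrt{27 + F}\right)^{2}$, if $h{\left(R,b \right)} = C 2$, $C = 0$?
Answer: $23$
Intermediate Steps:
$h{\left(R,b \right)} = 0$ ($h{\left(R,b \right)} = 0 \cdot 2 = 0$)
$F = -4$ ($F = -20 + 16 = -4$)
$\left(h{\left(-12,1 \right)} + \sqrt{27 + F}\right)^{2} = \left(0 + \sqrt{27 - 4}\right)^{2} = \left(0 + \sqrt{23}\right)^{2} = \left(\sqrt{23}\right)^{2} = 23$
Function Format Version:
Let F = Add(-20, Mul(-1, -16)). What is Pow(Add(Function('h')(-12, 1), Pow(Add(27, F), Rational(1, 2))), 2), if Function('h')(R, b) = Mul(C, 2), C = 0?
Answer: 23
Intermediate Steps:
Function('h')(R, b) = 0 (Function('h')(R, b) = Mul(0, 2) = 0)
F = -4 (F = Add(-20, 16) = -4)
Pow(Add(Function('h')(-12, 1), Pow(Add(27, F), Rational(1, 2))), 2) = Pow(Add(0, Pow(Add(27, -4), Rational(1, 2))), 2) = Pow(Add(0, Pow(23, Rational(1, 2))), 2) = Pow(Pow(23, Rational(1, 2)), 2) = 23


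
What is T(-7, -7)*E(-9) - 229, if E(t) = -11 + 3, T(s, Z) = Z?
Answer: -173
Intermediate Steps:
E(t) = -8
T(-7, -7)*E(-9) - 229 = -7*(-8) - 229 = 56 - 229 = -173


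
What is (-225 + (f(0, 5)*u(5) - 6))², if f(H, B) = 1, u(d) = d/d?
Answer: 52900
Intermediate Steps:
u(d) = 1
(-225 + (f(0, 5)*u(5) - 6))² = (-225 + (1*1 - 6))² = (-225 + (1 - 6))² = (-225 - 5)² = (-230)² = 52900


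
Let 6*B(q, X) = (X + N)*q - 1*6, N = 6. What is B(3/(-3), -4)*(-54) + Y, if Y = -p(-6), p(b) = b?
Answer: 78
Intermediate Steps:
B(q, X) = -1 + q*(6 + X)/6 (B(q, X) = ((X + 6)*q - 1*6)/6 = ((6 + X)*q - 6)/6 = (q*(6 + X) - 6)/6 = (-6 + q*(6 + X))/6 = -1 + q*(6 + X)/6)
Y = 6 (Y = -1*(-6) = 6)
B(3/(-3), -4)*(-54) + Y = (-1 + 3/(-3) + (⅙)*(-4)*(3/(-3)))*(-54) + 6 = (-1 + 3*(-⅓) + (⅙)*(-4)*(3*(-⅓)))*(-54) + 6 = (-1 - 1 + (⅙)*(-4)*(-1))*(-54) + 6 = (-1 - 1 + ⅔)*(-54) + 6 = -4/3*(-54) + 6 = 72 + 6 = 78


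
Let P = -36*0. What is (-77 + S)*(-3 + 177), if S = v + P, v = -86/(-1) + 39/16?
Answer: 15921/8 ≈ 1990.1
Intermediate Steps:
P = 0
v = 1415/16 (v = -86*(-1) + 39*(1/16) = 86 + 39/16 = 1415/16 ≈ 88.438)
S = 1415/16 (S = 1415/16 + 0 = 1415/16 ≈ 88.438)
(-77 + S)*(-3 + 177) = (-77 + 1415/16)*(-3 + 177) = (183/16)*174 = 15921/8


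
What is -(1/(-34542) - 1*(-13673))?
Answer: -472292765/34542 ≈ -13673.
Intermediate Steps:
-(1/(-34542) - 1*(-13673)) = -(-1/34542 + 13673) = -1*472292765/34542 = -472292765/34542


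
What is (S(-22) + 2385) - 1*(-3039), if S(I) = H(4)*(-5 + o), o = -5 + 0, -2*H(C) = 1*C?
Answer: 5444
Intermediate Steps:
H(C) = -C/2
o = -5
S(I) = 20 (S(I) = (-1/2*4)*(-5 - 5) = -2*(-10) = 20)
(S(-22) + 2385) - 1*(-3039) = (20 + 2385) - 1*(-3039) = 2405 + 3039 = 5444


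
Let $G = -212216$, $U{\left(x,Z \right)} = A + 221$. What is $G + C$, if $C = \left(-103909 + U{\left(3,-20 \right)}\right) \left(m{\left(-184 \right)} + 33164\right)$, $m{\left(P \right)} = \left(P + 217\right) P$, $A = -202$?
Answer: $-2814800096$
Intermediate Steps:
$U{\left(x,Z \right)} = 19$ ($U{\left(x,Z \right)} = -202 + 221 = 19$)
$m{\left(P \right)} = P \left(217 + P\right)$ ($m{\left(P \right)} = \left(217 + P\right) P = P \left(217 + P\right)$)
$C = -2814587880$ ($C = \left(-103909 + 19\right) \left(- 184 \left(217 - 184\right) + 33164\right) = - 103890 \left(\left(-184\right) 33 + 33164\right) = - 103890 \left(-6072 + 33164\right) = \left(-103890\right) 27092 = -2814587880$)
$G + C = -212216 - 2814587880 = -2814800096$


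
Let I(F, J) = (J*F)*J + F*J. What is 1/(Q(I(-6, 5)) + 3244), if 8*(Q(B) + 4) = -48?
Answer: 1/3234 ≈ 0.00030921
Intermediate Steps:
I(F, J) = F*J + F*J² (I(F, J) = (F*J)*J + F*J = F*J² + F*J = F*J + F*J²)
Q(B) = -10 (Q(B) = -4 + (⅛)*(-48) = -4 - 6 = -10)
1/(Q(I(-6, 5)) + 3244) = 1/(-10 + 3244) = 1/3234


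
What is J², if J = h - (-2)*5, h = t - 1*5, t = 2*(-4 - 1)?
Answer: 25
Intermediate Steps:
t = -10 (t = 2*(-5) = -10)
h = -15 (h = -10 - 1*5 = -10 - 5 = -15)
J = -5 (J = -15 - (-2)*5 = -15 - 1*(-10) = -15 + 10 = -5)
J² = (-5)² = 25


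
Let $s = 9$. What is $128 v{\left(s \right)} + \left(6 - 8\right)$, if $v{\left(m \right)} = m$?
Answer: $1150$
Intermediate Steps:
$128 v{\left(s \right)} + \left(6 - 8\right) = 128 \cdot 9 + \left(6 - 8\right) = 1152 + \left(6 - 8\right) = 1152 - 2 = 1150$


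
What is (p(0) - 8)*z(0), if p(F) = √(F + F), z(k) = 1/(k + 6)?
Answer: -4/3 ≈ -1.3333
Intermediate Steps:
z(k) = 1/(6 + k)
p(F) = √2*√F (p(F) = √(2*F) = √2*√F)
(p(0) - 8)*z(0) = (√2*√0 - 8)/(6 + 0) = (√2*0 - 8)/6 = (0 - 8)*(⅙) = -8*⅙ = -4/3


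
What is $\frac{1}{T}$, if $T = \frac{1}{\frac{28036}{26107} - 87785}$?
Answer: $- \frac{2291774959}{26107} \approx -87784.0$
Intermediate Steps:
$T = - \frac{26107}{2291774959}$ ($T = \frac{1}{28036 \cdot \frac{1}{26107} - 87785} = \frac{1}{\frac{28036}{26107} - 87785} = \frac{1}{- \frac{2291774959}{26107}} = - \frac{26107}{2291774959} \approx -1.1392 \cdot 10^{-5}$)
$\frac{1}{T} = \frac{1}{- \frac{26107}{2291774959}} = - \frac{2291774959}{26107}$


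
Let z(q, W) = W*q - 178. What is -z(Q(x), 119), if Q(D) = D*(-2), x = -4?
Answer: -774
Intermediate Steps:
Q(D) = -2*D
z(q, W) = -178 + W*q
-z(Q(x), 119) = -(-178 + 119*(-2*(-4))) = -(-178 + 119*8) = -(-178 + 952) = -1*774 = -774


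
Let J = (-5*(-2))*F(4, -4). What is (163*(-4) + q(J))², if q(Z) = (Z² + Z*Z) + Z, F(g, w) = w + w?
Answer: 145636624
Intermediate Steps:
F(g, w) = 2*w
J = -80 (J = (-5*(-2))*(2*(-4)) = 10*(-8) = -80)
q(Z) = Z + 2*Z² (q(Z) = (Z² + Z²) + Z = 2*Z² + Z = Z + 2*Z²)
(163*(-4) + q(J))² = (163*(-4) - 80*(1 + 2*(-80)))² = (-652 - 80*(1 - 160))² = (-652 - 80*(-159))² = (-652 + 12720)² = 12068² = 145636624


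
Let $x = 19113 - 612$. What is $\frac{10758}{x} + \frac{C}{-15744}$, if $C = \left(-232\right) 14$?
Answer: $\frac{4780525}{6068328} \approx 0.78778$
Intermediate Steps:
$C = -3248$
$x = 18501$ ($x = 19113 - 612 = 18501$)
$\frac{10758}{x} + \frac{C}{-15744} = \frac{10758}{18501} - \frac{3248}{-15744} = 10758 \cdot \frac{1}{18501} - - \frac{203}{984} = \frac{3586}{6167} + \frac{203}{984} = \frac{4780525}{6068328}$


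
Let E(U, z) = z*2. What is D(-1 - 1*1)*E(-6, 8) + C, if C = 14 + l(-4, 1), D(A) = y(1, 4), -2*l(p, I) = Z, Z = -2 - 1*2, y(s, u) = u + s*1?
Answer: 96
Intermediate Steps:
E(U, z) = 2*z
y(s, u) = s + u (y(s, u) = u + s = s + u)
Z = -4 (Z = -2 - 2 = -4)
l(p, I) = 2 (l(p, I) = -1/2*(-4) = 2)
D(A) = 5 (D(A) = 1 + 4 = 5)
C = 16 (C = 14 + 2 = 16)
D(-1 - 1*1)*E(-6, 8) + C = 5*(2*8) + 16 = 5*16 + 16 = 80 + 16 = 96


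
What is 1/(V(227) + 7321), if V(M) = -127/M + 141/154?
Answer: 34958/255939967 ≈ 0.00013659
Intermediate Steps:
V(M) = 141/154 - 127/M (V(M) = -127/M + 141*(1/154) = -127/M + 141/154 = 141/154 - 127/M)
1/(V(227) + 7321) = 1/((141/154 - 127/227) + 7321) = 1/(12449/34958 + 7321) = 1/(255939967/34958) = 34958/255939967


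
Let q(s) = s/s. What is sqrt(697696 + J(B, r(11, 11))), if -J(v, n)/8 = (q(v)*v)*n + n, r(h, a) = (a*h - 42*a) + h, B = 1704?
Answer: 4*sqrt(324931) ≈ 2280.1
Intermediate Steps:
r(h, a) = h - 42*a + a*h (r(h, a) = (-42*a + a*h) + h = h - 42*a + a*h)
q(s) = 1
J(v, n) = -8*n - 8*n*v (J(v, n) = -8*((1*v)*n + n) = -8*(v*n + n) = -8*(n*v + n) = -8*(n + n*v) = -8*n - 8*n*v)
sqrt(697696 + J(B, r(11, 11))) = sqrt(697696 - 8*(11 - 42*11 + 11*11)*(1 + 1704)) = sqrt(697696 - 8*(11 - 462 + 121)*1705) = sqrt(697696 - 8*(-330)*1705) = sqrt(697696 + 4501200) = sqrt(5198896) = 4*sqrt(324931)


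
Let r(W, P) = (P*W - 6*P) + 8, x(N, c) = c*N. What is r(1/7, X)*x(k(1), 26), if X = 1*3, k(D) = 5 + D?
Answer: -10452/7 ≈ -1493.1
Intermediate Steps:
x(N, c) = N*c
X = 3
r(W, P) = 8 - 6*P + P*W (r(W, P) = (-6*P + P*W) + 8 = 8 - 6*P + P*W)
r(1/7, X)*x(k(1), 26) = (8 - 6*3 + 3/7)*((5 + 1)*26) = (8 - 18 + 3*(⅐))*(6*26) = (8 - 18 + 3/7)*156 = -67/7*156 = -10452/7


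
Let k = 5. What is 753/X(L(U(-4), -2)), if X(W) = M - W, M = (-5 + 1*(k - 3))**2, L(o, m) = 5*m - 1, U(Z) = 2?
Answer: 753/20 ≈ 37.650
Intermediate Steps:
L(o, m) = -1 + 5*m
M = 9 (M = (-5 + 1*(5 - 3))**2 = (-5 + 1*2)**2 = (-5 + 2)**2 = (-3)**2 = 9)
X(W) = 9 - W
753/X(L(U(-4), -2)) = 753/(9 - (-1 + 5*(-2))) = 753/(9 - (-1 - 10)) = 753/(9 - 1*(-11)) = 753/(9 + 11) = 753/20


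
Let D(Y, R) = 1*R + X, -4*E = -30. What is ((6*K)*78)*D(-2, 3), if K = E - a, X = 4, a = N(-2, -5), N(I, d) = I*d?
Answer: -8190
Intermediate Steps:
E = 15/2 (E = -¼*(-30) = 15/2 ≈ 7.5000)
a = 10 (a = -2*(-5) = 10)
K = -5/2 (K = 15/2 - 1*10 = 15/2 - 10 = -5/2 ≈ -2.5000)
D(Y, R) = 4 + R (D(Y, R) = 1*R + 4 = R + 4 = 4 + R)
((6*K)*78)*D(-2, 3) = ((6*(-5/2))*78)*(4 + 3) = -15*78*7 = -1170*7 = -8190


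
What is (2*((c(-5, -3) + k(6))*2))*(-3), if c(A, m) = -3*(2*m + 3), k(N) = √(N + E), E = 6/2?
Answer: -144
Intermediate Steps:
E = 3 (E = 6*(½) = 3)
k(N) = √(3 + N) (k(N) = √(N + 3) = √(3 + N))
c(A, m) = -9 - 6*m (c(A, m) = -3*(3 + 2*m) = -9 - 6*m)
(2*((c(-5, -3) + k(6))*2))*(-3) = (2*(((-9 - 6*(-3)) + √(3 + 6))*2))*(-3) = (2*(((-9 + 18) + √9)*2))*(-3) = (2*((9 + 3)*2))*(-3) = (2*(12*2))*(-3) = (2*24)*(-3) = 48*(-3) = -144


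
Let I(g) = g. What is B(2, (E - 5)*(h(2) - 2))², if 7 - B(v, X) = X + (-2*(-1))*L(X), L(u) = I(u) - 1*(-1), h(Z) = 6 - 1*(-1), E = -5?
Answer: 24025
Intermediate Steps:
h(Z) = 7 (h(Z) = 6 + 1 = 7)
L(u) = 1 + u (L(u) = u - 1*(-1) = u + 1 = 1 + u)
B(v, X) = 5 - 3*X (B(v, X) = 7 - (X + (-2*(-1))*(1 + X)) = 7 - (X + 2*(1 + X)) = 7 - (X + (2 + 2*X)) = 7 - (2 + 3*X) = 7 + (-2 - 3*X) = 5 - 3*X)
B(2, (E - 5)*(h(2) - 2))² = (5 - 3*(-5 - 5)*(7 - 2))² = (5 - (-30)*5)² = (5 - 3*(-50))² = (5 + 150)² = 155² = 24025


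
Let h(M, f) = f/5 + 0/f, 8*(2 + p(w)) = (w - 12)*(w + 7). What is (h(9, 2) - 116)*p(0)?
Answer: 1445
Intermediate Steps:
p(w) = -2 + (-12 + w)*(7 + w)/8 (p(w) = -2 + ((w - 12)*(w + 7))/8 = -2 + ((-12 + w)*(7 + w))/8 = -2 + (-12 + w)*(7 + w)/8)
h(M, f) = f/5 (h(M, f) = f*(⅕) + 0 = f/5 + 0 = f/5)
(h(9, 2) - 116)*p(0) = ((⅕)*2 - 116)*(-25/2 - 5/8*0 + (⅛)*0²) = (⅖ - 116)*(-25/2 + 0 + (⅛)*0) = -578*(-25/2 + 0 + 0)/5 = -578/5*(-25/2) = 1445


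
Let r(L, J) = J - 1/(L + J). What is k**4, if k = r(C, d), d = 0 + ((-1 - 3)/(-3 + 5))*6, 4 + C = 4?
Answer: 418161601/20736 ≈ 20166.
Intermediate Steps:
C = 0 (C = -4 + 4 = 0)
d = -12 (d = 0 - 4/2*6 = 0 - 4*1/2*6 = 0 - 2*6 = 0 - 12 = -12)
r(L, J) = J - 1/(J + L)
k = -143/12 (k = (-1 + (-12)**2 - 12*0)/(-12 + 0) = (-1 + 144 + 0)/(-12) = -1/12*143 = -143/12 ≈ -11.917)
k**4 = (-143/12)**4 = 418161601/20736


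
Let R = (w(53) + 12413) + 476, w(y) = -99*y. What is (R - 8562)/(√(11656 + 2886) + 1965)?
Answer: -1807800/3846683 + 920*√14542/3846683 ≈ -0.44112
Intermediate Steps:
R = 7642 (R = (-99*53 + 12413) + 476 = (-5247 + 12413) + 476 = 7166 + 476 = 7642)
(R - 8562)/(√(11656 + 2886) + 1965) = (7642 - 8562)/(√(11656 + 2886) + 1965) = -920/(√14542 + 1965) = -920/(1965 + √14542)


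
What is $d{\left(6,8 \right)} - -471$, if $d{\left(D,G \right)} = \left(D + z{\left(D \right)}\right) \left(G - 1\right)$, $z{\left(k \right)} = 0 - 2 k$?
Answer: $429$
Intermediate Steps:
$z{\left(k \right)} = - 2 k$
$d{\left(D,G \right)} = - D \left(-1 + G\right)$ ($d{\left(D,G \right)} = \left(D - 2 D\right) \left(G - 1\right) = - D \left(-1 + G\right)$)
$d{\left(6,8 \right)} - -471 = 6 \left(1 - 8\right) - -471 = 6 \left(1 - 8\right) + 471 = 6 \left(-7\right) + 471 = -42 + 471 = 429$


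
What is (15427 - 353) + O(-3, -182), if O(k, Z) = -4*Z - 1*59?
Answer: 15743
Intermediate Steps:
O(k, Z) = -59 - 4*Z (O(k, Z) = -4*Z - 59 = -59 - 4*Z)
(15427 - 353) + O(-3, -182) = (15427 - 353) + (-59 - 4*(-182)) = 15074 + (-59 + 728) = 15074 + 669 = 15743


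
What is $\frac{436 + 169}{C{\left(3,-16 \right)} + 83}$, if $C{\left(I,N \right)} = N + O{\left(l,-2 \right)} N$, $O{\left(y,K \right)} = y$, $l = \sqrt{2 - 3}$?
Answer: $\frac{8107}{949} + \frac{1936 i}{949} \approx 8.5427 + 2.04 i$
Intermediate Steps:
$l = i$ ($l = \sqrt{-1} = i \approx 1.0 i$)
$C{\left(I,N \right)} = N + i N$
$\frac{436 + 169}{C{\left(3,-16 \right)} + 83} = \frac{436 + 169}{- 16 \left(1 + i\right) + 83} = \frac{605}{\left(-16 - 16 i\right) + 83} = \frac{605}{67 - 16 i} = 605 \frac{67 + 16 i}{4745} = \frac{121 \left(67 + 16 i\right)}{949}$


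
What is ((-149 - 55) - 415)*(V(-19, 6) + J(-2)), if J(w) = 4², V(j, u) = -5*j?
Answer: -68709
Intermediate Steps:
J(w) = 16
((-149 - 55) - 415)*(V(-19, 6) + J(-2)) = ((-149 - 55) - 415)*(-5*(-19) + 16) = (-204 - 415)*(95 + 16) = -619*111 = -68709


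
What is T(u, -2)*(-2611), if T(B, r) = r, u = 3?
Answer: 5222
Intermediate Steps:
T(u, -2)*(-2611) = -2*(-2611) = 5222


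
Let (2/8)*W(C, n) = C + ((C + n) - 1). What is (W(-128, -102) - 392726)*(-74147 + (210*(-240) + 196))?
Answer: 49014438862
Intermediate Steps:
W(C, n) = -4 + 4*n + 8*C (W(C, n) = 4*(C + ((C + n) - 1)) = 4*(C + (-1 + C + n)) = 4*(-1 + n + 2*C) = -4 + 4*n + 8*C)
(W(-128, -102) - 392726)*(-74147 + (210*(-240) + 196)) = ((-4 + 4*(-102) + 8*(-128)) - 392726)*(-74147 + (210*(-240) + 196)) = ((-4 - 408 - 1024) - 392726)*(-74147 + (-50400 + 196)) = (-1436 - 392726)*(-74147 - 50204) = -394162*(-124351) = 49014438862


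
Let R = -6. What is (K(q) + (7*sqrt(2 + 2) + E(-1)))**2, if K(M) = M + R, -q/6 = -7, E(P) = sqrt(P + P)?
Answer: (50 + I*sqrt(2))**2 ≈ 2498.0 + 141.42*I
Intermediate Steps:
E(P) = sqrt(2)*sqrt(P) (E(P) = sqrt(2*P) = sqrt(2)*sqrt(P))
q = 42 (q = -6*(-7) = 42)
K(M) = -6 + M (K(M) = M - 6 = -6 + M)
(K(q) + (7*sqrt(2 + 2) + E(-1)))**2 = ((-6 + 42) + (7*sqrt(2 + 2) + sqrt(2)*sqrt(-1)))**2 = (36 + (7*sqrt(4) + sqrt(2)*I))**2 = (36 + (7*2 + I*sqrt(2)))**2 = (36 + (14 + I*sqrt(2)))**2 = (50 + I*sqrt(2))**2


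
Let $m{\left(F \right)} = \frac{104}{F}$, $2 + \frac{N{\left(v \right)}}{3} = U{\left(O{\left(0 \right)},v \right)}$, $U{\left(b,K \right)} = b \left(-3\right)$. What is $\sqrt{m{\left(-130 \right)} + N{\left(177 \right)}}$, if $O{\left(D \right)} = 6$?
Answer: $\frac{4 i \sqrt{95}}{5} \approx 7.7974 i$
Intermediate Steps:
$U{\left(b,K \right)} = - 3 b$
$N{\left(v \right)} = -60$ ($N{\left(v \right)} = -6 + 3 \left(\left(-3\right) 6\right) = -6 + 3 \left(-18\right) = -6 - 54 = -60$)
$\sqrt{m{\left(-130 \right)} + N{\left(177 \right)}} = \sqrt{\frac{104}{-130} - 60} = \sqrt{104 \left(- \frac{1}{130}\right) - 60} = \sqrt{- \frac{4}{5} - 60} = \sqrt{- \frac{304}{5}} = \frac{4 i \sqrt{95}}{5}$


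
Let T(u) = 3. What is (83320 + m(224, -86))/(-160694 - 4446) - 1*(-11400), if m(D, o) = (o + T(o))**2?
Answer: 1882505791/165140 ≈ 11399.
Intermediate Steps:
m(D, o) = (3 + o)**2 (m(D, o) = (o + 3)**2 = (3 + o)**2)
(83320 + m(224, -86))/(-160694 - 4446) - 1*(-11400) = (83320 + (3 - 86)**2)/(-160694 - 4446) - 1*(-11400) = (83320 + (-83)**2)/(-165140) + 11400 = (83320 + 6889)*(-1/165140) + 11400 = 90209*(-1/165140) + 11400 = -90209/165140 + 11400 = 1882505791/165140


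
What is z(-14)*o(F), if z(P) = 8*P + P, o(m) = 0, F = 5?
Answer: 0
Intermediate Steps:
z(P) = 9*P
z(-14)*o(F) = (9*(-14))*0 = -126*0 = 0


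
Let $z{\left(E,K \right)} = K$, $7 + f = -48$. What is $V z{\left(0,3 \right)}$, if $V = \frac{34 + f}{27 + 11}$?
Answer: $- \frac{63}{38} \approx -1.6579$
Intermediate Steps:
$f = -55$ ($f = -7 - 48 = -55$)
$V = - \frac{21}{38}$ ($V = \frac{34 - 55}{27 + 11} = - \frac{21}{38} \approx -0.55263$)
$V z{\left(0,3 \right)} = \left(- \frac{21}{38}\right) 3 = - \frac{63}{38}$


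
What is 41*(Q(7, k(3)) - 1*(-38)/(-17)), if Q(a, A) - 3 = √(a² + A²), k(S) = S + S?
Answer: 533/17 + 41*√85 ≈ 409.35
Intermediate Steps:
k(S) = 2*S
Q(a, A) = 3 + √(A² + a²) (Q(a, A) = 3 + √(a² + A²) = 3 + √(A² + a²))
41*(Q(7, k(3)) - 1*(-38)/(-17)) = 41*((3 + √((2*3)² + 7²)) - 1*(-38)/(-17)) = 41*((3 + √(6² + 49)) + 38*(-1/17)) = 41*((3 + √(36 + 49)) - 38/17) = 41*((3 + √85) - 38/17) = 41*(13/17 + √85) = 533/17 + 41*√85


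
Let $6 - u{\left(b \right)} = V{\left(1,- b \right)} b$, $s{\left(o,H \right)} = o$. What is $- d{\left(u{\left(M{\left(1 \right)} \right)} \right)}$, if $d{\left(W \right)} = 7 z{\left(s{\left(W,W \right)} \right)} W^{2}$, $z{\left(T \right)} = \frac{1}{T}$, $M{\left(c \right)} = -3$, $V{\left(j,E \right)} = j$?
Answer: $-63$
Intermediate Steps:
$u{\left(b \right)} = 6 - b$ ($u{\left(b \right)} = 6 - 1 b = 6 - b$)
$d{\left(W \right)} = 7 W$ ($d{\left(W \right)} = \frac{7}{W} W^{2} = 7 W$)
$- d{\left(u{\left(M{\left(1 \right)} \right)} \right)} = - 7 \left(6 - -3\right) = - 7 \left(6 + 3\right) = - 7 \cdot 9 = \left(-1\right) 63 = -63$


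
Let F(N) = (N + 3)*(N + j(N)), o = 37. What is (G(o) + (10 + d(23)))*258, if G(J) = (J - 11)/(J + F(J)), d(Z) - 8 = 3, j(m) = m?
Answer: 5414818/999 ≈ 5420.2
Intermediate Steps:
F(N) = 2*N*(3 + N) (F(N) = (N + 3)*(N + N) = (3 + N)*(2*N) = 2*N*(3 + N))
d(Z) = 11 (d(Z) = 8 + 3 = 11)
G(J) = (-11 + J)/(J + 2*J*(3 + J)) (G(J) = (J - 11)/(J + 2*J*(3 + J)) = (-11 + J)/(J + 2*J*(3 + J)))
(G(o) + (10 + d(23)))*258 = ((-11 + 37)/(37*(7 + 2*37)) + (10 + 11))*258 = ((1/37)*26/(7 + 74) + 21)*258 = ((1/37)*26/81 + 21)*258 = ((1/37)*(1/81)*26 + 21)*258 = (26/2997 + 21)*258 = (62963/2997)*258 = 5414818/999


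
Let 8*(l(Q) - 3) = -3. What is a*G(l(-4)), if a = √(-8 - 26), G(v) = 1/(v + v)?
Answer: 4*I*√34/21 ≈ 1.1107*I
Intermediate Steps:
l(Q) = 21/8 (l(Q) = 3 + (⅛)*(-3) = 3 - 3/8 = 21/8)
G(v) = 1/(2*v)
a = I*√34 (a = √(-34) = I*√34 ≈ 5.8309*I)
a*G(l(-4)) = (I*√34)*(1/(2*(21/8))) = (I*√34)*((½)*(8/21)) = (I*√34)*(4/21) = 4*I*√34/21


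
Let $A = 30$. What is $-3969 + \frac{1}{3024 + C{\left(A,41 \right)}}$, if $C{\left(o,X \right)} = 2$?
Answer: $- \frac{12010193}{3026} \approx -3969.0$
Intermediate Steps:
$-3969 + \frac{1}{3024 + C{\left(A,41 \right)}} = -3969 + \frac{1}{3024 + 2} = -3969 + \frac{1}{3026} = - \frac{12010193}{3026}$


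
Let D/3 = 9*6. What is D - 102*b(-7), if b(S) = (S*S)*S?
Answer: 35148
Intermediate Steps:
b(S) = S**3 (b(S) = S**2*S = S**3)
D = 162 (D = 3*(9*6) = 3*54 = 162)
D - 102*b(-7) = 162 - 102*(-7)**3 = 162 - 102*(-343) = 162 + 34986 = 35148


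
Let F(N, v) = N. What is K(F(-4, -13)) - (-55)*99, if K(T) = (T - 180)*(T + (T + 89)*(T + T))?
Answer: 131301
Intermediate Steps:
K(T) = (-180 + T)*(T + 2*T*(89 + T)) (K(T) = (-180 + T)*(T + (89 + T)*(2*T)) = (-180 + T)*(T + 2*T*(89 + T)))
K(F(-4, -13)) - (-55)*99 = -4*(-32220 - 181*(-4) + 2*(-4)**2) - (-55)*99 = -4*(-32220 + 724 + 2*16) - 1*(-5445) = -4*(-32220 + 724 + 32) + 5445 = -4*(-31464) + 5445 = 125856 + 5445 = 131301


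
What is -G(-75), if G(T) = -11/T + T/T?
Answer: -86/75 ≈ -1.1467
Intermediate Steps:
G(T) = 1 - 11/T (G(T) = -11/T + 1 = 1 - 11/T)
-G(-75) = -(-11 - 75)/(-75) = -(-1)*(-86)/75 = -1*86/75 = -86/75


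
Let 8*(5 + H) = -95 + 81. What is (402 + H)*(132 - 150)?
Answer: -14229/2 ≈ -7114.5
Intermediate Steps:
H = -27/4 (H = -5 + (-95 + 81)/8 = -5 + (1/8)*(-14) = -5 - 7/4 = -27/4 ≈ -6.7500)
(402 + H)*(132 - 150) = (402 - 27/4)*(132 - 150) = (1581/4)*(-18) = -14229/2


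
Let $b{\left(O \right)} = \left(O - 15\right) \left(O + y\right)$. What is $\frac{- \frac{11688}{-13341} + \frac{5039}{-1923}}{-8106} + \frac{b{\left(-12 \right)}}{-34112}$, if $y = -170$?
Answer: $- \frac{6540871248077}{45473339824416} \approx -0.14384$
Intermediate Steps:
$b{\left(O \right)} = \left(-170 + O\right) \left(-15 + O\right)$ ($b{\left(O \right)} = \left(O - 15\right) \left(O - 170\right) = \left(-15 + O\right) \left(-170 + O\right) = \left(-170 + O\right) \left(-15 + O\right)$)
$\frac{- \frac{11688}{-13341} + \frac{5039}{-1923}}{-8106} + \frac{b{\left(-12 \right)}}{-34112} = \frac{- \frac{11688}{-13341} + \frac{5039}{-1923}}{-8106} + \frac{2550 + \left(-12\right)^{2} - -2220}{-34112} = \left(\left(-11688\right) \left(- \frac{1}{13341}\right) + 5039 \left(- \frac{1}{1923}\right)\right) \left(- \frac{1}{8106}\right) + \left(2550 + 144 + 2220\right) \left(- \frac{1}{34112}\right) = \left(\frac{3896}{4447} - \frac{5039}{1923}\right) \left(- \frac{1}{8106}\right) + 4914 \left(- \frac{1}{34112}\right) = \left(- \frac{14916425}{8551581}\right) \left(- \frac{1}{8106}\right) - \frac{189}{1312} = \frac{14916425}{69319115586} - \frac{189}{1312} = - \frac{6540871248077}{45473339824416}$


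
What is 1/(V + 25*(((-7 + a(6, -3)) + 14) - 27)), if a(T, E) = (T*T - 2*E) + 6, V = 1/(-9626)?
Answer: 9626/6738199 ≈ 0.0014286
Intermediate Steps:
V = -1/9626 ≈ -0.00010389
a(T, E) = 6 + T² - 2*E (a(T, E) = (T² - 2*E) + 6 = 6 + T² - 2*E)
1/(V + 25*(((-7 + a(6, -3)) + 14) - 27)) = 1/(-1/9626 + 25*(((-7 + (6 + 6² - 2*(-3))) + 14) - 27)) = 1/(-1/9626 + 25*(((-7 + (6 + 36 + 6)) + 14) - 27)) = 1/(-1/9626 + 25*(((-7 + 48) + 14) - 27)) = 1/(-1/9626 + 25*((41 + 14) - 27)) = 1/(-1/9626 + 25*(55 - 27)) = 1/(-1/9626 + 25*28) = 1/(-1/9626 + 700) = 1/(6738199/9626) = 9626/6738199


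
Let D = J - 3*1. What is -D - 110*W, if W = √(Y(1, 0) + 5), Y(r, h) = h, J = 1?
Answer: 2 - 110*√5 ≈ -243.97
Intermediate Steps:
D = -2 (D = 1 - 3*1 = 1 - 3 = -2)
W = √5 (W = √(0 + 5) = √5 ≈ 2.2361)
-D - 110*W = -1*(-2) - 110*√5 = 2 - 110*√5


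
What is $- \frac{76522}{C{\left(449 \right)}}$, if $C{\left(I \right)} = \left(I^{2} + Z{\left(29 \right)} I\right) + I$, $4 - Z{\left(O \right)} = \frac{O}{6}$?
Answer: $- \frac{459132}{1210055} \approx -0.37943$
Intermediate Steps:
$Z{\left(O \right)} = 4 - \frac{O}{6}$
$C{\left(I \right)} = I^{2} + \frac{I}{6}$ ($C{\left(I \right)} = \left(I^{2} + \left(4 - \frac{29}{6}\right) I\right) + I = \left(I^{2} - \frac{5 I}{6}\right) + I = I^{2} + \frac{I}{6}$)
$- \frac{76522}{C{\left(449 \right)}} = - \frac{76522}{449 \left(\frac{1}{6} + 449\right)} = - \frac{76522}{449 \cdot \frac{2695}{6}} = - \frac{76522}{\frac{1210055}{6}} = \left(-76522\right) \frac{6}{1210055} = - \frac{459132}{1210055}$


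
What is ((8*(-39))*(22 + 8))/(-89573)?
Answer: 9360/89573 ≈ 0.10450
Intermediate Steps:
((8*(-39))*(22 + 8))/(-89573) = -312*30*(-1/89573) = -9360*(-1/89573) = 9360/89573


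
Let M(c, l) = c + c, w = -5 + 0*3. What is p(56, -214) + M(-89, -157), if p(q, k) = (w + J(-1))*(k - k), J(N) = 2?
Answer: -178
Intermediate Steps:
w = -5 (w = -5 + 0 = -5)
M(c, l) = 2*c
p(q, k) = 0 (p(q, k) = (-5 + 2)*(k - k) = -3*0 = 0)
p(56, -214) + M(-89, -157) = 0 + 2*(-89) = 0 - 178 = -178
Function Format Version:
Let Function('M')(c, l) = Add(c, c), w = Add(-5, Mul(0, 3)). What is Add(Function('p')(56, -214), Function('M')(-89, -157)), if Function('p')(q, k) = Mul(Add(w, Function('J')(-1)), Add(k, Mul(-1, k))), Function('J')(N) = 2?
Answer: -178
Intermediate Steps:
w = -5 (w = Add(-5, 0) = -5)
Function('M')(c, l) = Mul(2, c)
Function('p')(q, k) = 0 (Function('p')(q, k) = Mul(Add(-5, 2), Add(k, Mul(-1, k))) = Mul(-3, 0) = 0)
Add(Function('p')(56, -214), Function('M')(-89, -157)) = Add(0, Mul(2, -89)) = Add(0, -178) = -178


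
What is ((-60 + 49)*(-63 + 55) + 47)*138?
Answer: 18630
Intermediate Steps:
((-60 + 49)*(-63 + 55) + 47)*138 = (-11*(-8) + 47)*138 = (88 + 47)*138 = 135*138 = 18630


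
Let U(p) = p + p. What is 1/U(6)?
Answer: 1/12 ≈ 0.083333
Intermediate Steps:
U(p) = 2*p
1/U(6) = 1/(2*6) = 1/12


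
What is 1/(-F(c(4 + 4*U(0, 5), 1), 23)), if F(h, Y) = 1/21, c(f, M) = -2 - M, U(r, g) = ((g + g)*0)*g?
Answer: -21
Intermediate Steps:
U(r, g) = 0 (U(r, g) = ((2*g)*0)*g = 0*g = 0)
F(h, Y) = 1/21
1/(-F(c(4 + 4*U(0, 5), 1), 23)) = 1/(-1*1/21) = 1/(-1/21) = -21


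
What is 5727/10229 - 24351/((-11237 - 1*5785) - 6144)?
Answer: 127252687/78988338 ≈ 1.6110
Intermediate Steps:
5727/10229 - 24351/((-11237 - 1*5785) - 6144) = 5727*(1/10229) - 24351/((-11237 - 5785) - 6144) = 5727/10229 - 24351/(-17022 - 6144) = 5727/10229 - 24351/(-23166) = 5727/10229 - 24351*(-1/23166) = 5727/10229 + 8117/7722 = 127252687/78988338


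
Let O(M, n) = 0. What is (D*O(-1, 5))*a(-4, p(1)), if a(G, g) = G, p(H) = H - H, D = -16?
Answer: 0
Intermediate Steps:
p(H) = 0
(D*O(-1, 5))*a(-4, p(1)) = -16*0*(-4) = 0*(-4) = 0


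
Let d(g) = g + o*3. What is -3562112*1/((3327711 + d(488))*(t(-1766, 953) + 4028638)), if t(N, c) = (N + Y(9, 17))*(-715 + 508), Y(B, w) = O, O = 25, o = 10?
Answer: -3562112/14607680286725 ≈ -2.4385e-7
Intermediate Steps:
d(g) = 30 + g (d(g) = g + 10*3 = g + 30 = 30 + g)
Y(B, w) = 25
t(N, c) = -5175 - 207*N (t(N, c) = (N + 25)*(-715 + 508) = (25 + N)*(-207) = -5175 - 207*N)
-3562112*1/((3327711 + d(488))*(t(-1766, 953) + 4028638)) = -3562112*1/((3327711 + (30 + 488))*((-5175 - 207*(-1766)) + 4028638)) = -3562112*1/((3327711 + 518)*((-5175 + 365562) + 4028638)) = -3562112*1/(3328229*(360387 + 4028638)) = -3562112/(3328229*4389025) = -3562112/14607680286725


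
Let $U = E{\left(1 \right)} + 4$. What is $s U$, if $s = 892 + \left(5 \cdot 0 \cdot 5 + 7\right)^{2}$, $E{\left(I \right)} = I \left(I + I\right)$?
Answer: $5646$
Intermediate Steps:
$E{\left(I \right)} = 2 I^{2}$ ($E{\left(I \right)} = I 2 I = 2 I^{2}$)
$U = 6$ ($U = 2 \cdot 1^{2} + 4 = 2 \cdot 1 + 4 = 2 + 4 = 6$)
$s = 941$ ($s = 892 + \left(0 \cdot 5 + 7\right)^{2} = 892 + \left(0 + 7\right)^{2} = 892 + 7^{2} = 892 + 49 = 941$)
$s U = 941 \cdot 6 = 5646$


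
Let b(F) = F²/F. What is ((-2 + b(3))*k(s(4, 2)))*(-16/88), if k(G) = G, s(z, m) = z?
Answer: -8/11 ≈ -0.72727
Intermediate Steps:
b(F) = F
((-2 + b(3))*k(s(4, 2)))*(-16/88) = ((-2 + 3)*4)*(-16/88) = (1*4)*(-16*1/88) = 4*(-2/11) = -8/11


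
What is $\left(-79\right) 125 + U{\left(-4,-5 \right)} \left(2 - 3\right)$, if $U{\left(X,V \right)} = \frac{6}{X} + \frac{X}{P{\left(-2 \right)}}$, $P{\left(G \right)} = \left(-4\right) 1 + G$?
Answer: $- \frac{59245}{6} \approx -9874.2$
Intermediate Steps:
$P{\left(G \right)} = -4 + G$
$U{\left(X,V \right)} = \frac{6}{X} - \frac{X}{6}$ ($U{\left(X,V \right)} = \frac{6}{X} + \frac{X}{-4 - 2} = \frac{6}{X} + \frac{X}{-6} = \frac{6}{X} + X \left(- \frac{1}{6}\right) = \frac{6}{X} - \frac{X}{6}$)
$\left(-79\right) 125 + U{\left(-4,-5 \right)} \left(2 - 3\right) = \left(-79\right) 125 + \left(\frac{6}{-4} - - \frac{2}{3}\right) \left(2 - 3\right) = -9875 + \left(6 \left(- \frac{1}{4}\right) + \frac{2}{3}\right) \left(-1\right) = -9875 + \left(- \frac{3}{2} + \frac{2}{3}\right) \left(-1\right) = -9875 - - \frac{5}{6} = -9875 + \frac{5}{6} = - \frac{59245}{6}$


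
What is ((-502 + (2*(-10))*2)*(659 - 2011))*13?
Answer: 9526192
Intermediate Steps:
((-502 + (2*(-10))*2)*(659 - 2011))*13 = ((-502 - 20*2)*(-1352))*13 = ((-502 - 40)*(-1352))*13 = -542*(-1352)*13 = 732784*13 = 9526192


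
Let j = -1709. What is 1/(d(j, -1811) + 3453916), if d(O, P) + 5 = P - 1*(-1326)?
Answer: 1/3453426 ≈ 2.8957e-7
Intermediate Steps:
d(O, P) = 1321 + P (d(O, P) = -5 + (P - 1*(-1326)) = -5 + (P + 1326) = -5 + (1326 + P) = 1321 + P)
1/(d(j, -1811) + 3453916) = 1/((1321 - 1811) + 3453916) = 1/(-490 + 3453916) = 1/3453426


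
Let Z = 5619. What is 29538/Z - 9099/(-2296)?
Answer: 39648843/4300408 ≈ 9.2198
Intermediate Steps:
29538/Z - 9099/(-2296) = 29538/5619 - 9099/(-2296) = 29538*(1/5619) - 9099*(-1/2296) = 9846/1873 + 9099/2296 = 39648843/4300408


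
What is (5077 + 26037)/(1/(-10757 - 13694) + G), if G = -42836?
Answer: -760768414/1047383037 ≈ -0.72635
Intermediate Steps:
(5077 + 26037)/(1/(-10757 - 13694) + G) = (5077 + 26037)/(1/(-10757 - 13694) - 42836) = 31114/(1/(-24451) - 42836) = 31114/(-1/24451 - 42836) = 31114/(-1047383037/24451) = 31114*(-24451/1047383037) = -760768414/1047383037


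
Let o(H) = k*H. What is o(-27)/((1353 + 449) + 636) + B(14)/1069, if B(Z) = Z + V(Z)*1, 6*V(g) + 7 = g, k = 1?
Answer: 12170/3909333 ≈ 0.0031131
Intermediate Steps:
V(g) = -7/6 + g/6
B(Z) = -7/6 + 7*Z/6 (B(Z) = Z + (-7/6 + Z/6)*1 = Z + (-7/6 + Z/6) = -7/6 + 7*Z/6)
o(H) = H (o(H) = 1*H = H)
o(-27)/((1353 + 449) + 636) + B(14)/1069 = -27/((1353 + 449) + 636) + (-7/6 + (7/6)*14)/1069 = -27/(1802 + 636) + (-7/6 + 49/3)*(1/1069) = -27/2438 + (91/6)*(1/1069) = -27*1/2438 + 91/6414 = -27/2438 + 91/6414 = 12170/3909333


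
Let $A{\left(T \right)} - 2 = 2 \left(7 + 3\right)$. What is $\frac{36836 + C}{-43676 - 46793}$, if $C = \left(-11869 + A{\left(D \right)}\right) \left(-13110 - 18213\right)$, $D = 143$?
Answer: $- \frac{371120417}{90469} \approx -4102.2$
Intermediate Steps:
$A{\left(T \right)} = 22$ ($A{\left(T \right)} = 2 + 2 \left(7 + 3\right) = 2 + 2 \cdot 10 = 2 + 20 = 22$)
$C = 371083581$ ($C = \left(-11869 + 22\right) \left(-13110 - 18213\right) = \left(-11847\right) \left(-31323\right) = 371083581$)
$\frac{36836 + C}{-43676 - 46793} = \frac{36836 + 371083581}{-43676 - 46793} = \frac{371120417}{-90469} = 371120417 \left(- \frac{1}{90469}\right) = - \frac{371120417}{90469}$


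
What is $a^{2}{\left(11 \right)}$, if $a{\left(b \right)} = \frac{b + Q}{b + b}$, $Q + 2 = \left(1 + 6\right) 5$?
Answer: $4$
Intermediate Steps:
$Q = 33$ ($Q = -2 + \left(1 + 6\right) 5 = -2 + 7 \cdot 5 = -2 + 35 = 33$)
$a{\left(b \right)} = \frac{33 + b}{2 b}$ ($a{\left(b \right)} = \frac{b + 33}{b + b} = \frac{33 + b}{2 b}$)
$a^{2}{\left(11 \right)} = \left(\frac{33 + 11}{2 \cdot 11}\right)^{2} = \left(\frac{1}{2} \cdot \frac{1}{11} \cdot 44\right)^{2} = 2^{2} = 4$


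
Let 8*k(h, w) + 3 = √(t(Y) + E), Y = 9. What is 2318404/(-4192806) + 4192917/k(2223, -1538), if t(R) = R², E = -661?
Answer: -11103249127958/64988493 - 67086672*I*√145/589 ≈ -1.7085e+5 - 1.3715e+6*I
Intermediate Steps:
k(h, w) = -3/8 + I*√145/4 (k(h, w) = -3/8 + √(9² - 661)/8 = -3/8 + √(81 - 661)/8 = -3/8 + √(-580)/8 = -3/8 + (2*I*√145)/8 = -3/8 + I*√145/4)
2318404/(-4192806) + 4192917/k(2223, -1538) = 2318404/(-4192806) + 4192917/(-3/8 + I*√145/4) = 2318404*(-1/4192806) + 4192917/(-3/8 + I*√145/4) = -1159202/2096403 + 4192917/(-3/8 + I*√145/4)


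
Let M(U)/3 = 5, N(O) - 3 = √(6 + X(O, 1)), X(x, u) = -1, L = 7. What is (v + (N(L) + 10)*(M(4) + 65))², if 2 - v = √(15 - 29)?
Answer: (1042 + 80*√5 - I*√14)² ≈ 1.4905e+6 - 9136.0*I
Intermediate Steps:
N(O) = 3 + √5 (N(O) = 3 + √(6 - 1) = 3 + √5)
M(U) = 15 (M(U) = 3*5 = 15)
v = 2 - I*√14 (v = 2 - √(15 - 29) = 2 - √(-14) = 2 - I*√14 ≈ 2.0 - 3.7417*I)
(v + (N(L) + 10)*(M(4) + 65))² = ((2 - I*√14) + ((3 + √5) + 10)*(15 + 65))² = ((2 - I*√14) + (13 + √5)*80)² = ((2 - I*√14) + (1040 + 80*√5))² = (1042 + 80*√5 - I*√14)²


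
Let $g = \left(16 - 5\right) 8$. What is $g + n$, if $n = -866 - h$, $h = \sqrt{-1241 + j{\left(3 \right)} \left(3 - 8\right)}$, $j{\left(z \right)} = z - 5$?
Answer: $-778 - i \sqrt{1231} \approx -778.0 - 35.086 i$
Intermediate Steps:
$g = 88$ ($g = 11 \cdot 8 = 88$)
$j{\left(z \right)} = -5 + z$ ($j{\left(z \right)} = z - 5 = -5 + z$)
$h = i \sqrt{1231}$ ($h = \sqrt{-1241 + \left(-5 + 3\right) \left(3 - 8\right)} = \sqrt{-1241 - -10} = \sqrt{-1241 + 10} = \sqrt{-1231} = i \sqrt{1231} \approx 35.086 i$)
$n = -866 - i \sqrt{1231} \approx -866.0 - 35.086 i$
$g + n = 88 - \left(866 + i \sqrt{1231}\right) = -778 - i \sqrt{1231}$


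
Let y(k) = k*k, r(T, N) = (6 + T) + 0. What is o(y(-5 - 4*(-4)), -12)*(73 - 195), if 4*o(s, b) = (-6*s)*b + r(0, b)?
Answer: -265899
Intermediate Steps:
r(T, N) = 6 + T
y(k) = k²
o(s, b) = 3/2 - 3*b*s/2 (o(s, b) = ((-6*s)*b + (6 + 0))/4 = (-6*b*s + 6)/4 = (6 - 6*b*s)/4 = 3/2 - 3*b*s/2)
o(y(-5 - 4*(-4)), -12)*(73 - 195) = (3/2 - 3/2*(-12)*(-5 - 4*(-4))²)*(73 - 195) = (3/2 - 3/2*(-12)*(-5 + 16)²)*(-122) = (3/2 - 3/2*(-12)*11²)*(-122) = (3/2 - 3/2*(-12)*121)*(-122) = (3/2 + 2178)*(-122) = (4359/2)*(-122) = -265899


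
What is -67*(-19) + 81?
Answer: 1354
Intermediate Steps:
-67*(-19) + 81 = 1273 + 81 = 1354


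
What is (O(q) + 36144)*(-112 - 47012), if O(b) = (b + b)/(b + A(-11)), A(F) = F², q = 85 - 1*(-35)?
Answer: -410494525056/241 ≈ -1.7033e+9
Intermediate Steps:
q = 120 (q = 85 + 35 = 120)
O(b) = 2*b/(121 + b) (O(b) = (b + b)/(b + (-11)²) = (2*b)/(b + 121) = (2*b)/(121 + b) = 2*b/(121 + b))
(O(q) + 36144)*(-112 - 47012) = (2*120/(121 + 120) + 36144)*(-112 - 47012) = (2*120/241 + 36144)*(-47124) = (2*120*(1/241) + 36144)*(-47124) = (240/241 + 36144)*(-47124) = (8710944/241)*(-47124) = -410494525056/241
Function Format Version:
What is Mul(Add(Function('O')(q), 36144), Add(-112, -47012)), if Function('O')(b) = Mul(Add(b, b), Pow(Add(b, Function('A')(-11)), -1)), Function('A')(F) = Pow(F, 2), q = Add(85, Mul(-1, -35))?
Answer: Rational(-410494525056, 241) ≈ -1.7033e+9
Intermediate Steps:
q = 120 (q = Add(85, 35) = 120)
Function('O')(b) = Mul(2, b, Pow(Add(121, b), -1)) (Function('O')(b) = Mul(Add(b, b), Pow(Add(b, Pow(-11, 2)), -1)) = Mul(Mul(2, b), Pow(Add(b, 121), -1)) = Mul(Mul(2, b), Pow(Add(121, b), -1)) = Mul(2, b, Pow(Add(121, b), -1)))
Mul(Add(Function('O')(q), 36144), Add(-112, -47012)) = Mul(Add(Mul(2, 120, Pow(Add(121, 120), -1)), 36144), Add(-112, -47012)) = Mul(Add(Mul(2, 120, Pow(241, -1)), 36144), -47124) = Mul(Add(Mul(2, 120, Rational(1, 241)), 36144), -47124) = Mul(Add(Rational(240, 241), 36144), -47124) = Mul(Rational(8710944, 241), -47124) = Rational(-410494525056, 241)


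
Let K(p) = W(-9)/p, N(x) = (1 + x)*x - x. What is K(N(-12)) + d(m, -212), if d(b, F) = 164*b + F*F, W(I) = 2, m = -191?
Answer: 980641/72 ≈ 13620.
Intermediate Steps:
d(b, F) = F**2 + 164*b (d(b, F) = 164*b + F**2 = F**2 + 164*b)
N(x) = -x + x*(1 + x) (N(x) = x*(1 + x) - x = -x + x*(1 + x))
K(p) = 2/p
K(N(-12)) + d(m, -212) = 2/((-12)**2) + ((-212)**2 + 164*(-191)) = 2/144 + (44944 - 31324) = 2*(1/144) + 13620 = 1/72 + 13620 = 980641/72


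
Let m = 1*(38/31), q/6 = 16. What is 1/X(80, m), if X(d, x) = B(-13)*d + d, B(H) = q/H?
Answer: -13/6640 ≈ -0.0019578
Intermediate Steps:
q = 96 (q = 6*16 = 96)
B(H) = 96/H
m = 38/31 (m = 1*(38*(1/31)) = 1*(38/31) = 38/31 ≈ 1.2258)
X(d, x) = -83*d/13 (X(d, x) = (96/(-13))*d + d = (96*(-1/13))*d + d = -96*d/13 + d = -83*d/13)
1/X(80, m) = 1/(-83/13*80) = 1/(-6640/13) = -13/6640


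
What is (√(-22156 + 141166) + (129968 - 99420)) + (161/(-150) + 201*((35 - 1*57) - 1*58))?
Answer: 2170039/150 + √119010 ≈ 14812.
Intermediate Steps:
(√(-22156 + 141166) + (129968 - 99420)) + (161/(-150) + 201*((35 - 1*57) - 1*58)) = (√119010 + 30548) + (161*(-1/150) + 201*((35 - 57) - 58)) = (30548 + √119010) + (-161/150 + 201*(-22 - 58)) = (30548 + √119010) + (-161/150 + 201*(-80)) = (30548 + √119010) + (-161/150 - 16080) = (30548 + √119010) - 2412161/150 = 2170039/150 + √119010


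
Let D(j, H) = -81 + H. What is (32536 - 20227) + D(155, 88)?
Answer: 12316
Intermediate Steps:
(32536 - 20227) + D(155, 88) = (32536 - 20227) + (-81 + 88) = 12309 + 7 = 12316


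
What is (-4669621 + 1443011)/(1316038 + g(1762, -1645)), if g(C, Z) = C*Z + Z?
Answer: 3226610/1584097 ≈ 2.0369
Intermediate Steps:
g(C, Z) = Z + C*Z
(-4669621 + 1443011)/(1316038 + g(1762, -1645)) = (-4669621 + 1443011)/(1316038 - 1645*(1 + 1762)) = -3226610/(1316038 - 1645*1763) = -3226610/(1316038 - 2900135) = -3226610/(-1584097) = -3226610*(-1/1584097) = 3226610/1584097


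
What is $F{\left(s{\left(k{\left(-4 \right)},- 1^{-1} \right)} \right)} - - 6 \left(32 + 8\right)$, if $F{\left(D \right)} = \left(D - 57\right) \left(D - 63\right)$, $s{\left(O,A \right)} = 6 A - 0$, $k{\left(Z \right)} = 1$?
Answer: $4587$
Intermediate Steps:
$s{\left(O,A \right)} = 6 A$ ($s{\left(O,A \right)} = 6 A + 0 = 6 A$)
$F{\left(D \right)} = \left(-63 + D\right) \left(-57 + D\right)$ ($F{\left(D \right)} = \left(-57 + D\right) \left(-63 + D\right) = \left(-63 + D\right) \left(-57 + D\right)$)
$F{\left(s{\left(k{\left(-4 \right)},- 1^{-1} \right)} \right)} - - 6 \left(32 + 8\right) = \left(3591 + \left(6 \left(- 1^{-1}\right)\right)^{2} - 120 \cdot 6 \left(- 1^{-1}\right)\right) - - 6 \left(32 + 8\right) = \left(3591 + \left(6 \left(\left(-1\right) 1\right)\right)^{2} - 120 \cdot 6 \left(\left(-1\right) 1\right)\right) - \left(-6\right) 40 = \left(3591 + \left(6 \left(-1\right)\right)^{2} - 120 \cdot 6 \left(-1\right)\right) - -240 = \left(3591 + \left(-6\right)^{2} - -720\right) + 240 = \left(3591 + 36 + 720\right) + 240 = 4347 + 240 = 4587$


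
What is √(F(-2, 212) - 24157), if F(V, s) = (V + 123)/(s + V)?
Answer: I*√1065298290/210 ≈ 155.42*I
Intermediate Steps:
F(V, s) = (123 + V)/(V + s)
√(F(-2, 212) - 24157) = √((123 - 2)/(-2 + 212) - 24157) = √(121/210 - 24157) = √(-5072849/210) = I*√1065298290/210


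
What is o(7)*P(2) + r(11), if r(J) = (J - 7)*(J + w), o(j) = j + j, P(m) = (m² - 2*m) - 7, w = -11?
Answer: -98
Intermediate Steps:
P(m) = -7 + m² - 2*m
o(j) = 2*j
r(J) = (-11 + J)*(-7 + J) (r(J) = (J - 7)*(J - 11) = (-7 + J)*(-11 + J) = (-11 + J)*(-7 + J))
o(7)*P(2) + r(11) = (2*7)*(-7 + 2² - 2*2) + (77 + 11² - 18*11) = 14*(-7 + 4 - 4) + (77 + 121 - 198) = 14*(-7) + 0 = -98 + 0 = -98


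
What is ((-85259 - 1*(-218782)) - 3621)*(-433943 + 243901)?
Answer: -24686835884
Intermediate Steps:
((-85259 - 1*(-218782)) - 3621)*(-433943 + 243901) = ((-85259 + 218782) - 3621)*(-190042) = (133523 - 3621)*(-190042) = 129902*(-190042) = -24686835884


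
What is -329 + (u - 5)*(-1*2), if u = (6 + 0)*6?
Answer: -391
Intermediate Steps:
u = 36 (u = 6*6 = 36)
-329 + (u - 5)*(-1*2) = -329 + (36 - 5)*(-1*2) = -329 + 31*(-2) = -329 - 62 = -391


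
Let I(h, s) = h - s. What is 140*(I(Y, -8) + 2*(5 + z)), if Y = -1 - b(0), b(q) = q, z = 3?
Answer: 3220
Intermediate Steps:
Y = -1 (Y = -1 - 1*0 = -1 + 0 = -1)
140*(I(Y, -8) + 2*(5 + z)) = 140*((-1 - 1*(-8)) + 2*(5 + 3)) = 140*((-1 + 8) + 2*8) = 140*(7 + 16) = 140*23 = 3220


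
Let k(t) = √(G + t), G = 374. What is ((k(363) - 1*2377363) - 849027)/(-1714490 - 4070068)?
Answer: 1613195/2892279 - √737/5784558 ≈ 0.55775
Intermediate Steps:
k(t) = √(374 + t)
((k(363) - 1*2377363) - 849027)/(-1714490 - 4070068) = ((√(374 + 363) - 1*2377363) - 849027)/(-1714490 - 4070068) = ((√737 - 2377363) - 849027)/(-5784558) = ((-2377363 + √737) - 849027)*(-1/5784558) = (-3226390 + √737)*(-1/5784558) = 1613195/2892279 - √737/5784558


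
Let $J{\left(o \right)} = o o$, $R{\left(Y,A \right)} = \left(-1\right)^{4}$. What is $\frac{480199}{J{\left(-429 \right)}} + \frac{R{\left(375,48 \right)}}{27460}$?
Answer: $\frac{13186448581}{5053765860} \approx 2.6092$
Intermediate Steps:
$R{\left(Y,A \right)} = 1$
$J{\left(o \right)} = o^{2}$
$\frac{480199}{J{\left(-429 \right)}} + \frac{R{\left(375,48 \right)}}{27460} = \frac{480199}{\left(-429\right)^{2}} + 1 \cdot \frac{1}{27460} = \frac{480199}{184041} + 1 \cdot \frac{1}{27460} = 480199 \cdot \frac{1}{184041} + \frac{1}{27460} = \frac{480199}{184041} + \frac{1}{27460} = \frac{13186448581}{5053765860}$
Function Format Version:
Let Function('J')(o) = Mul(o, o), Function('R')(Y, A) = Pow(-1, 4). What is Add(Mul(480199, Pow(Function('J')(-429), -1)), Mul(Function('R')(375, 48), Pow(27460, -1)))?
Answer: Rational(13186448581, 5053765860) ≈ 2.6092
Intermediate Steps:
Function('R')(Y, A) = 1
Function('J')(o) = Pow(o, 2)
Add(Mul(480199, Pow(Function('J')(-429), -1)), Mul(Function('R')(375, 48), Pow(27460, -1))) = Add(Mul(480199, Pow(Pow(-429, 2), -1)), Mul(1, Pow(27460, -1))) = Add(Mul(480199, Pow(184041, -1)), Mul(1, Rational(1, 27460))) = Add(Mul(480199, Rational(1, 184041)), Rational(1, 27460)) = Add(Rational(480199, 184041), Rational(1, 27460)) = Rational(13186448581, 5053765860)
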